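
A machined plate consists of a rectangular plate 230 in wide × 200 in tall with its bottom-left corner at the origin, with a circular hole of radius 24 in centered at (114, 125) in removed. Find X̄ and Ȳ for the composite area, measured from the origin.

X̄ = 115.04 in, Ȳ = 98.98 in

Part | A | x̄ᵢ | ȳᵢ | A·x̄ᵢ | A·ȳᵢ
plate | 46000.00 | 115.00 | 100.00 | 5290000.00 | 4600000.00
hole | -1809.56 | 114.00 | 125.00 | -206289.54 | -226194.67
Σ | 44190.44 |  |  | 5083710.46 | 4373805.33
X̄ = 5083710.46 / 44190.44 = 115.04 in
Ȳ = 4373805.33 / 44190.44 = 98.98 in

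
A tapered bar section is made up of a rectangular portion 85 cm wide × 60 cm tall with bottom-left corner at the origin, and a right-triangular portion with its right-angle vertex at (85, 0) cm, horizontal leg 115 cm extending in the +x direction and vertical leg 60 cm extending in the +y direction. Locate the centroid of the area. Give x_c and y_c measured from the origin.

x_c = 75.12 cm, y_c = 25.96 cm

rectangular portion: A = 85 × 60 = 5100.00, centroid at (42.50, 30.00).
triangular portion: A = ½·115·60 = 3450.00, centroid at (123.33, 20.00).
ΣA = 8550.00 cm², ΣAx_c = 642250.00 cm³, ΣAy_c = 222000.00 cm³.
x_c = 642250.00/8550.00 = 75.12 cm; y_c = 222000.00/8550.00 = 25.96 cm.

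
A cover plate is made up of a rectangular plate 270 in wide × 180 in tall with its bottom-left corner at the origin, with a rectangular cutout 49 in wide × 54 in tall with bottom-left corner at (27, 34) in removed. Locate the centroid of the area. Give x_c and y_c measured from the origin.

Part | A | x̄ᵢ | ȳᵢ | A·x̄ᵢ | A·ȳᵢ
plate | 48600.00 | 135.00 | 90.00 | 6561000.00 | 4374000.00
hole | -2646.00 | 51.50 | 61.00 | -136269.00 | -161406.00
Σ | 45954.00 |  |  | 6424731.00 | 4212594.00
x_c = 6424731.00 / 45954.00 = 139.81 in
y_c = 4212594.00 / 45954.00 = 91.67 in

x_c = 139.81 in, y_c = 91.67 in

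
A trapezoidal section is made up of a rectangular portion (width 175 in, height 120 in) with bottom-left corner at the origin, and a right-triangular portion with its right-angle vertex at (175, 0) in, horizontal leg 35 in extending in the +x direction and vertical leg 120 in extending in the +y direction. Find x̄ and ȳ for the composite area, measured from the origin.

x̄ = 96.52 in, ȳ = 58.18 in

rectangular portion: A = 175 × 120 = 21000.00, centroid at (87.50, 60.00).
triangular portion: A = ½·35·120 = 2100.00, centroid at (186.67, 40.00).
ΣA = 23100.00 in², ΣAx̄ = 2229500.00 in³, ΣAȳ = 1344000.00 in³.
x̄ = 2229500.00/23100.00 = 96.52 in; ȳ = 1344000.00/23100.00 = 58.18 in.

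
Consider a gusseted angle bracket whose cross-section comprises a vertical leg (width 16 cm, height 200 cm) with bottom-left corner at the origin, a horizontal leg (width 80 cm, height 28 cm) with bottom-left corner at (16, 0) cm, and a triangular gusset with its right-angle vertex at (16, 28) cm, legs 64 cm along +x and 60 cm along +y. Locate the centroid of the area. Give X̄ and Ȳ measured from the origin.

vertical leg: A = 16 × 200 = 3200.00, centroid at (8.00, 100.00).
horizontal leg: A = 80 × 28 = 2240.00, centroid at (56.00, 14.00).
gusset: A = ½·64·60 = 1920.00, centroid at (37.33, 48.00).
ΣA = 7360.00 cm²
ΣAX̄ = (3200.00)(8.00) + (2240.00)(56.00) + (1920.00)(37.33) = 222720.00 cm³
ΣAȲ = (3200.00)(100.00) + (2240.00)(14.00) + (1920.00)(48.00) = 443520.00 cm³
X̄ = 222720.00 / 7360.00 = 30.26 cm
Ȳ = 443520.00 / 7360.00 = 60.26 cm

X̄ = 30.26 cm, Ȳ = 60.26 cm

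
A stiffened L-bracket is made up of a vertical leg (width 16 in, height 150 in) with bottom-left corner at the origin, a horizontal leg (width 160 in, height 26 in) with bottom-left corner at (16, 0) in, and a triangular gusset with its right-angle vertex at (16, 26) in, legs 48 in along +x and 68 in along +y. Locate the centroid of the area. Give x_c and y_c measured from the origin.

Part | A | x̄ᵢ | ȳᵢ | A·x̄ᵢ | A·ȳᵢ
vertical leg | 2400.00 | 8.00 | 75.00 | 19200.00 | 180000.00
horizontal leg | 4160.00 | 96.00 | 13.00 | 399360.00 | 54080.00
gusset | 1632.00 | 32.00 | 48.67 | 52224.00 | 79424.00
Σ | 8192.00 |  |  | 470784.00 | 313504.00
x_c = 470784.00 / 8192.00 = 57.47 in
y_c = 313504.00 / 8192.00 = 38.27 in

x_c = 57.47 in, y_c = 38.27 in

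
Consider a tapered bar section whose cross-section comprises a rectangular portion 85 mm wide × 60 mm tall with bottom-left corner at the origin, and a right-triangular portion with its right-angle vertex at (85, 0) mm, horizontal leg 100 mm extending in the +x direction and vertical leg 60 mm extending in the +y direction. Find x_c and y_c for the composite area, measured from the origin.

Part | A | x̄ᵢ | ȳᵢ | A·x̄ᵢ | A·ȳᵢ
rectangular portion | 5100.00 | 42.50 | 30.00 | 216750.00 | 153000.00
triangular portion | 3000.00 | 118.33 | 20.00 | 355000.00 | 60000.00
Σ | 8100.00 |  |  | 571750.00 | 213000.00
x_c = 571750.00 / 8100.00 = 70.59 mm
y_c = 213000.00 / 8100.00 = 26.30 mm

x_c = 70.59 mm, y_c = 26.30 mm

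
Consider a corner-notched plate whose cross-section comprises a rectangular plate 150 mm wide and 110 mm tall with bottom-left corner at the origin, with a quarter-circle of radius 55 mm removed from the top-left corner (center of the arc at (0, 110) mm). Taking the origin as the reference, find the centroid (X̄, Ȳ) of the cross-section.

plate: A = 150 × 110 = 16500.00, centroid at (75.00, 55.00).
removed quarter-circle: A = −¼π·55² = -2375.83, centroid at (23.34, 86.66).
ΣA = 14124.17 mm²
ΣAX̄ = (16500.00)(75.00) + (-2375.83)(23.34) = 1182041.67 mm³
ΣAȲ = (16500.00)(55.00) + (-2375.83)(86.66) = 701617.09 mm³
X̄ = 1182041.67 / 14124.17 = 83.69 mm
Ȳ = 701617.09 / 14124.17 = 49.67 mm

X̄ = 83.69 mm, Ȳ = 49.67 mm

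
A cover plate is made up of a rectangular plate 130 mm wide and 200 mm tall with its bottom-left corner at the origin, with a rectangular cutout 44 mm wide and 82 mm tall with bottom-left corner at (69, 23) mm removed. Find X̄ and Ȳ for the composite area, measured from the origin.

X̄ = 60.81 mm, Ȳ = 105.80 mm

plate: A = 130 × 200 = 26000.00, centroid at (65.00, 100.00).
hole: A = −(44 × 82) = -3608.00, centroid at (91.00, 64.00).
ΣA = 22392.00 mm²
ΣAX̄ = (26000.00)(65.00) + (-3608.00)(91.00) = 1361672.00 mm³
ΣAȲ = (26000.00)(100.00) + (-3608.00)(64.00) = 2369088.00 mm³
X̄ = 1361672.00 / 22392.00 = 60.81 mm
Ȳ = 2369088.00 / 22392.00 = 105.80 mm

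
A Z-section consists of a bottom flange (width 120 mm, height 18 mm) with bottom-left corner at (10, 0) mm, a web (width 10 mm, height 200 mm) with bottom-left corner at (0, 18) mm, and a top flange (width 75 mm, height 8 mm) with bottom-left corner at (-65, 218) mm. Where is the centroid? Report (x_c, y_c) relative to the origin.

x_c = 30.40 mm, y_c = 81.65 mm

bottom flange: A = 120 × 18 = 2160.00, centroid at (70.00, 9.00).
web: A = 10 × 200 = 2000.00, centroid at (5.00, 118.00).
top flange: A = 75 × 8 = 600.00, centroid at (-27.50, 222.00).
ΣA = 4760.00 mm², ΣAx_c = 144700.00 mm³, ΣAy_c = 388640.00 mm³.
x_c = 144700.00/4760.00 = 30.40 mm; y_c = 388640.00/4760.00 = 81.65 mm.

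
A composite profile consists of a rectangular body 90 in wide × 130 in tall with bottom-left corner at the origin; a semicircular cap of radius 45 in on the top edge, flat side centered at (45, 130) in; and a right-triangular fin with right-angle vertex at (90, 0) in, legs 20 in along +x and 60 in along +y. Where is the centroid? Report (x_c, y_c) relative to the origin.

rectangular body: A = 90 × 130 = 11700.00, centroid at (45.00, 65.00).
semicircular top: A = ½π·45² = 3180.86, centroid at (45.00, 149.10).
triangular fin: A = ½·20·60 = 600.00, centroid at (96.67, 20.00).
ΣA = 15480.86 in², ΣAx_c = 727638.82 in³, ΣAy_c = 1246762.13 in³.
x_c = 727638.82/15480.86 = 47.00 in; y_c = 1246762.13/15480.86 = 80.54 in.

x_c = 47.00 in, y_c = 80.54 in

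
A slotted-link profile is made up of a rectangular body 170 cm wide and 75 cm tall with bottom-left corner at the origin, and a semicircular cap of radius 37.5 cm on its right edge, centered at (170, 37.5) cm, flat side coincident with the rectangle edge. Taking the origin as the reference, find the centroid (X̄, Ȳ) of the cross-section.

rectangular body: A = 170 × 75 = 12750.00, centroid at (85.00, 37.50).
semicircular end: A = ½π·37.5² = 2208.93, centroid at (185.92, 37.50).
ΣA = 14958.93 cm²
ΣAX̄ = (12750.00)(85.00) + (2208.93)(185.92) = 1494424.75 cm³
ΣAȲ = (12750.00)(37.50) + (2208.93)(37.50) = 560959.96 cm³
X̄ = 1494424.75 / 14958.93 = 99.90 cm
Ȳ = 560959.96 / 14958.93 = 37.50 cm

X̄ = 99.90 cm, Ȳ = 37.50 cm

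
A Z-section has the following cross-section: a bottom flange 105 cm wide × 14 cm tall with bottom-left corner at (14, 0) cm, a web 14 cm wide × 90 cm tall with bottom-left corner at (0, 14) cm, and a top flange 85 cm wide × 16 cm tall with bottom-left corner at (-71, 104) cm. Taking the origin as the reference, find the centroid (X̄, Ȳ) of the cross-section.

Part | A | x̄ᵢ | ȳᵢ | A·x̄ᵢ | A·ȳᵢ
bottom flange | 1470.00 | 66.50 | 7.00 | 97755.00 | 10290.00
web | 1260.00 | 7.00 | 59.00 | 8820.00 | 74340.00
top flange | 1360.00 | -28.50 | 112.00 | -38760.00 | 152320.00
Σ | 4090.00 |  |  | 67815.00 | 236950.00
X̄ = 67815.00 / 4090.00 = 16.58 cm
Ȳ = 236950.00 / 4090.00 = 57.93 cm

X̄ = 16.58 cm, Ȳ = 57.93 cm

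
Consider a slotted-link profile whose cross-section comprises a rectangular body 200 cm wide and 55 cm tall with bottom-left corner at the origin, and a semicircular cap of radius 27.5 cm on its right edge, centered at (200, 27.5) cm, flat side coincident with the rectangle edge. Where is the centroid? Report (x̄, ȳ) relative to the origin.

Part | A | x̄ᵢ | ȳᵢ | A·x̄ᵢ | A·ȳᵢ
rectangular body | 11000.00 | 100.00 | 27.50 | 1100000.00 | 302500.00
semicircular end | 1187.91 | 211.67 | 27.50 | 251447.53 | 32667.65
Σ | 12187.91 |  |  | 1351447.53 | 335167.65
x̄ = 1351447.53 / 12187.91 = 110.88 cm
ȳ = 335167.65 / 12187.91 = 27.50 cm

x̄ = 110.88 cm, ȳ = 27.50 cm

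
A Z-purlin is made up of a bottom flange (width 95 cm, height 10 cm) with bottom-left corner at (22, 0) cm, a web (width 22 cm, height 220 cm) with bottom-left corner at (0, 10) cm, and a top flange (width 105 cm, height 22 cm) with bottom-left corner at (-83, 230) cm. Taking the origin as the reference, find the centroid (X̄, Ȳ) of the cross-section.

bottom flange: A = 95 × 10 = 950.00, centroid at (69.50, 5.00).
web: A = 22 × 220 = 4840.00, centroid at (11.00, 120.00).
top flange: A = 105 × 22 = 2310.00, centroid at (-30.50, 241.00).
ΣA = 8100.00 cm², ΣAX̄ = 48810.00 cm³, ΣAȲ = 1142260.00 cm³.
X̄ = 48810.00/8100.00 = 6.03 cm; Ȳ = 1142260.00/8100.00 = 141.02 cm.

X̄ = 6.03 cm, Ȳ = 141.02 cm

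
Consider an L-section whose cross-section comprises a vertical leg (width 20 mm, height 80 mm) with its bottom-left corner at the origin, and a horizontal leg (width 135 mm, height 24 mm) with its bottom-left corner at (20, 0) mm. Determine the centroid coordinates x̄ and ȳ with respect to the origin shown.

x̄ = 61.88 mm, ȳ = 21.26 mm

vertical leg: A = 20 × 80 = 1600.00, centroid at (10.00, 40.00).
horizontal leg: A = 135 × 24 = 3240.00, centroid at (87.50, 12.00).
ΣA = 4840.00 mm²
ΣAx̄ = (1600.00)(10.00) + (3240.00)(87.50) = 299500.00 mm³
ΣAȳ = (1600.00)(40.00) + (3240.00)(12.00) = 102880.00 mm³
x̄ = 299500.00 / 4840.00 = 61.88 mm
ȳ = 102880.00 / 4840.00 = 21.26 mm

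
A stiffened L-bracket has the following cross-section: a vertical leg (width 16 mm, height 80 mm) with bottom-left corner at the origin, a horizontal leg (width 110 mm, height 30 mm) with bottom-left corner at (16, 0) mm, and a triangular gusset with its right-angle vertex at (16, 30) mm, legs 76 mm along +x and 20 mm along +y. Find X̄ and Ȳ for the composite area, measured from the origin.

vertical leg: A = 16 × 80 = 1280.00, centroid at (8.00, 40.00).
horizontal leg: A = 110 × 30 = 3300.00, centroid at (71.00, 15.00).
gusset: A = ½·76·20 = 760.00, centroid at (41.33, 36.67).
ΣA = 5340.00 mm²
ΣAX̄ = (1280.00)(8.00) + (3300.00)(71.00) + (760.00)(41.33) = 275953.33 mm³
ΣAȲ = (1280.00)(40.00) + (3300.00)(15.00) + (760.00)(36.67) = 128566.67 mm³
X̄ = 275953.33 / 5340.00 = 51.68 mm
Ȳ = 128566.67 / 5340.00 = 24.08 mm

X̄ = 51.68 mm, Ȳ = 24.08 mm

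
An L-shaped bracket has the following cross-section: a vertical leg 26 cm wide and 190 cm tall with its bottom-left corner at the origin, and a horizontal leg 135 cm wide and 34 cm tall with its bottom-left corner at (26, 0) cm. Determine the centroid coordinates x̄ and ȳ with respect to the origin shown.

vertical leg: A = 26 × 190 = 4940.00, centroid at (13.00, 95.00).
horizontal leg: A = 135 × 34 = 4590.00, centroid at (93.50, 17.00).
ΣA = 9530.00 cm²
ΣAx̄ = (4940.00)(13.00) + (4590.00)(93.50) = 493385.00 cm³
ΣAȳ = (4940.00)(95.00) + (4590.00)(17.00) = 547330.00 cm³
x̄ = 493385.00 / 9530.00 = 51.77 cm
ȳ = 547330.00 / 9530.00 = 57.43 cm

x̄ = 51.77 cm, ȳ = 57.43 cm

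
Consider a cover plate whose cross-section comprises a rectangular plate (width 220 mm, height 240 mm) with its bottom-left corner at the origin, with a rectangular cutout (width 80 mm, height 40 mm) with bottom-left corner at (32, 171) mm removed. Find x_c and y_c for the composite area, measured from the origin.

x_c = 112.45 mm, y_c = 115.42 mm

Part | A | x̄ᵢ | ȳᵢ | A·x̄ᵢ | A·ȳᵢ
plate | 52800.00 | 110.00 | 120.00 | 5808000.00 | 6336000.00
hole | -3200.00 | 72.00 | 191.00 | -230400.00 | -611200.00
Σ | 49600.00 |  |  | 5577600.00 | 5724800.00
x_c = 5577600.00 / 49600.00 = 112.45 mm
y_c = 5724800.00 / 49600.00 = 115.42 mm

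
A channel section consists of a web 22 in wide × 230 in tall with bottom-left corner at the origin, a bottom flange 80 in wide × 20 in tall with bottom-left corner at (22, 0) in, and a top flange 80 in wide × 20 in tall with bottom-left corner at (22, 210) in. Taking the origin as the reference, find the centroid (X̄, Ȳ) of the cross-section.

X̄ = 30.76 in, Ȳ = 115.00 in

web: A = 22 × 230 = 5060.00, centroid at (11.00, 115.00).
bottom flange: A = 80 × 20 = 1600.00, centroid at (62.00, 10.00).
top flange: A = 80 × 20 = 1600.00, centroid at (62.00, 220.00).
ΣA = 8260.00 in², ΣAX̄ = 254060.00 in³, ΣAȲ = 949900.00 in³.
X̄ = 254060.00/8260.00 = 30.76 in; Ȳ = 949900.00/8260.00 = 115.00 in.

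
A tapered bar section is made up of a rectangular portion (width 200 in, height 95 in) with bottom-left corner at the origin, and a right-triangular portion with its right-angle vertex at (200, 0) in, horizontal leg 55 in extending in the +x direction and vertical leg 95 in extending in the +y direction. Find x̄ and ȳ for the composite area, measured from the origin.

rectangular portion: A = 200 × 95 = 19000.00, centroid at (100.00, 47.50).
triangular portion: A = ½·55·95 = 2612.50, centroid at (218.33, 31.67).
ΣA = 21612.50 in², ΣAx̄ = 2470395.83 in³, ΣAȳ = 985229.17 in³.
x̄ = 2470395.83/21612.50 = 114.30 in; ȳ = 985229.17/21612.50 = 45.59 in.

x̄ = 114.30 in, ȳ = 45.59 in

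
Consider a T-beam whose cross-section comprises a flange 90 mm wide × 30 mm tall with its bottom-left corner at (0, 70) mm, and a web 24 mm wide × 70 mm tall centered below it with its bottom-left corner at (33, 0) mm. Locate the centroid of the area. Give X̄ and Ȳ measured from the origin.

web: A = 24 × 70 = 1680.00, centroid at (45.00, 35.00).
flange: A = 90 × 30 = 2700.00, centroid at (45.00, 85.00).
ΣA = 4380.00 mm², ΣAX̄ = 197100.00 mm³, ΣAȲ = 288300.00 mm³.
X̄ = 197100.00/4380.00 = 45.00 mm; Ȳ = 288300.00/4380.00 = 65.82 mm.

X̄ = 45.00 mm, Ȳ = 65.82 mm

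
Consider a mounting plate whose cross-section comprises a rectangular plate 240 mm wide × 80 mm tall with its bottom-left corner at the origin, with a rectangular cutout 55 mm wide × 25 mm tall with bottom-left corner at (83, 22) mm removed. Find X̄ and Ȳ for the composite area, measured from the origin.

X̄ = 120.73 mm, Ȳ = 40.42 mm

plate: A = 240 × 80 = 19200.00, centroid at (120.00, 40.00).
hole: A = −(55 × 25) = -1375.00, centroid at (110.50, 34.50).
ΣA = 17825.00 mm², ΣAX̄ = 2152062.50 mm³, ΣAȲ = 720562.50 mm³.
X̄ = 2152062.50/17825.00 = 120.73 mm; Ȳ = 720562.50/17825.00 = 40.42 mm.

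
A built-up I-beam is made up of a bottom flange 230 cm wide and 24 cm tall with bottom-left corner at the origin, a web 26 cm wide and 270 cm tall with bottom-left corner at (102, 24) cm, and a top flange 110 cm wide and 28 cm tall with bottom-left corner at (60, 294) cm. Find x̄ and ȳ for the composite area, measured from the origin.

x̄ = 115.00 cm, ȳ = 136.43 cm

Part | A | x̄ᵢ | ȳᵢ | A·x̄ᵢ | A·ȳᵢ
bottom flange | 5520.00 | 115.00 | 12.00 | 634800.00 | 66240.00
web | 7020.00 | 115.00 | 159.00 | 807300.00 | 1116180.00
top flange | 3080.00 | 115.00 | 308.00 | 354200.00 | 948640.00
Σ | 15620.00 |  |  | 1796300.00 | 2131060.00
x̄ = 1796300.00 / 15620.00 = 115.00 cm
ȳ = 2131060.00 / 15620.00 = 136.43 cm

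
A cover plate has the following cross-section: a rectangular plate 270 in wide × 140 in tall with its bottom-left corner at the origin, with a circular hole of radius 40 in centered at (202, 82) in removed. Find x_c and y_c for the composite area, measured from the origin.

x_c = 124.72 in, y_c = 68.16 in

Part | A | x̄ᵢ | ȳᵢ | A·x̄ᵢ | A·ȳᵢ
plate | 37800.00 | 135.00 | 70.00 | 5103000.00 | 2646000.00
hole | -5026.55 | 202.00 | 82.00 | -1015362.75 | -412176.96
Σ | 32773.45 |  |  | 4087637.25 | 2233823.04
x_c = 4087637.25 / 32773.45 = 124.72 in
y_c = 2233823.04 / 32773.45 = 68.16 in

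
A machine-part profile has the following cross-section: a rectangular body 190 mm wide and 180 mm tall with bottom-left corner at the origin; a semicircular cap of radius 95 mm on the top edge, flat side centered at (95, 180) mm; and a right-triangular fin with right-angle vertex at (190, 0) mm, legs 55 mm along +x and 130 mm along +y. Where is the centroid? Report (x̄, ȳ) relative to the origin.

rectangular body: A = 190 × 180 = 34200.00, centroid at (95.00, 90.00).
semicircular top: A = ½π·95² = 14176.44, centroid at (95.00, 220.32).
triangular fin: A = ½·55·130 = 3575.00, centroid at (208.33, 43.33).
ΣA = 51951.44 mm²
ΣAx̄ = (34200.00)(95.00) + (14176.44)(95.00) + (3575.00)(208.33) = 5340553.17 mm³
ΣAȳ = (34200.00)(90.00) + (14176.44)(220.32) + (3575.00)(43.33) = 6356258.63 mm³
x̄ = 5340553.17 / 51951.44 = 102.80 mm
ȳ = 6356258.63 / 51951.44 = 122.35 mm

x̄ = 102.80 mm, ȳ = 122.35 mm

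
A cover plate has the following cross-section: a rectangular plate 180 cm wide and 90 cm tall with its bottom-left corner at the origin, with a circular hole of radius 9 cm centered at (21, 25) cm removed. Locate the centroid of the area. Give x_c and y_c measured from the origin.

x_c = 91.10 cm, y_c = 45.32 cm

Part | A | x̄ᵢ | ȳᵢ | A·x̄ᵢ | A·ȳᵢ
plate | 16200.00 | 90.00 | 45.00 | 1458000.00 | 729000.00
hole | -254.47 | 21.00 | 25.00 | -5343.85 | -6361.73
Σ | 15945.53 |  |  | 1452656.15 | 722638.27
x_c = 1452656.15 / 15945.53 = 91.10 cm
y_c = 722638.27 / 15945.53 = 45.32 cm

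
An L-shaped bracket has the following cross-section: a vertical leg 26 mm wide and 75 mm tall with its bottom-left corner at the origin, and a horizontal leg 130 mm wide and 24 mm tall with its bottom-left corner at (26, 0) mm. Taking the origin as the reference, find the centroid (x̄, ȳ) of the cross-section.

vertical leg: A = 26 × 75 = 1950.00, centroid at (13.00, 37.50).
horizontal leg: A = 130 × 24 = 3120.00, centroid at (91.00, 12.00).
ΣA = 5070.00 mm²
ΣAx̄ = (1950.00)(13.00) + (3120.00)(91.00) = 309270.00 mm³
ΣAȳ = (1950.00)(37.50) + (3120.00)(12.00) = 110565.00 mm³
x̄ = 309270.00 / 5070.00 = 61.00 mm
ȳ = 110565.00 / 5070.00 = 21.81 mm

x̄ = 61.00 mm, ȳ = 21.81 mm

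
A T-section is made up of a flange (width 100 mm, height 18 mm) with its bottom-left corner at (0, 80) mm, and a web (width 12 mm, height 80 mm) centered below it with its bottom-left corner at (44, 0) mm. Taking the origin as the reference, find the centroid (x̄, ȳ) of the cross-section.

Part | A | x̄ᵢ | ȳᵢ | A·x̄ᵢ | A·ȳᵢ
web | 960.00 | 50.00 | 40.00 | 48000.00 | 38400.00
flange | 1800.00 | 50.00 | 89.00 | 90000.00 | 160200.00
Σ | 2760.00 |  |  | 138000.00 | 198600.00
x̄ = 138000.00 / 2760.00 = 50.00 mm
ȳ = 198600.00 / 2760.00 = 71.96 mm

x̄ = 50.00 mm, ȳ = 71.96 mm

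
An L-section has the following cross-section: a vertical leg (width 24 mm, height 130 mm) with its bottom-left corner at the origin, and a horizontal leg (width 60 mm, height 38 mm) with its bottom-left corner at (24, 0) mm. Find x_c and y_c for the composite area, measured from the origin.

Part | A | x̄ᵢ | ȳᵢ | A·x̄ᵢ | A·ȳᵢ
vertical leg | 3120.00 | 12.00 | 65.00 | 37440.00 | 202800.00
horizontal leg | 2280.00 | 54.00 | 19.00 | 123120.00 | 43320.00
Σ | 5400.00 |  |  | 160560.00 | 246120.00
x_c = 160560.00 / 5400.00 = 29.73 mm
y_c = 246120.00 / 5400.00 = 45.58 mm

x_c = 29.73 mm, y_c = 45.58 mm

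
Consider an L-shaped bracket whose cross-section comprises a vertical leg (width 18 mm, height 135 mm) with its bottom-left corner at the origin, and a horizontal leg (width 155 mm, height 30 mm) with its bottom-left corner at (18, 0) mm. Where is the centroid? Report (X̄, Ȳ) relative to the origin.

Part | A | x̄ᵢ | ȳᵢ | A·x̄ᵢ | A·ȳᵢ
vertical leg | 2430.00 | 9.00 | 67.50 | 21870.00 | 164025.00
horizontal leg | 4650.00 | 95.50 | 15.00 | 444075.00 | 69750.00
Σ | 7080.00 |  |  | 465945.00 | 233775.00
X̄ = 465945.00 / 7080.00 = 65.81 mm
Ȳ = 233775.00 / 7080.00 = 33.02 mm

X̄ = 65.81 mm, Ȳ = 33.02 mm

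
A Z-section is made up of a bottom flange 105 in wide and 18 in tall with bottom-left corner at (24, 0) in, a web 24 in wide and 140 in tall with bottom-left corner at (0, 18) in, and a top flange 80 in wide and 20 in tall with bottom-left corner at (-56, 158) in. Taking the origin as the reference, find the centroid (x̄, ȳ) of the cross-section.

bottom flange: A = 105 × 18 = 1890.00, centroid at (76.50, 9.00).
web: A = 24 × 140 = 3360.00, centroid at (12.00, 88.00).
top flange: A = 80 × 20 = 1600.00, centroid at (-16.00, 168.00).
ΣA = 6850.00 in²
ΣAx̄ = (1890.00)(76.50) + (3360.00)(12.00) + (1600.00)(-16.00) = 159305.00 in³
ΣAȳ = (1890.00)(9.00) + (3360.00)(88.00) + (1600.00)(168.00) = 581490.00 in³
x̄ = 159305.00 / 6850.00 = 23.26 in
ȳ = 581490.00 / 6850.00 = 84.89 in

x̄ = 23.26 in, ȳ = 84.89 in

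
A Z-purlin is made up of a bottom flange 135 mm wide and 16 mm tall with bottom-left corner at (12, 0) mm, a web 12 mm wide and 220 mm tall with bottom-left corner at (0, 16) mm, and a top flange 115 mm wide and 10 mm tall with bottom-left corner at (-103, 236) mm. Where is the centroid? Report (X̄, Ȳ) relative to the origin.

bottom flange: A = 135 × 16 = 2160.00, centroid at (79.50, 8.00).
web: A = 12 × 220 = 2640.00, centroid at (6.00, 126.00).
top flange: A = 115 × 10 = 1150.00, centroid at (-45.50, 241.00).
ΣA = 5950.00 mm²
ΣAX̄ = (2160.00)(79.50) + (2640.00)(6.00) + (1150.00)(-45.50) = 135235.00 mm³
ΣAȲ = (2160.00)(8.00) + (2640.00)(126.00) + (1150.00)(241.00) = 627070.00 mm³
X̄ = 135235.00 / 5950.00 = 22.73 mm
Ȳ = 627070.00 / 5950.00 = 105.39 mm

X̄ = 22.73 mm, Ȳ = 105.39 mm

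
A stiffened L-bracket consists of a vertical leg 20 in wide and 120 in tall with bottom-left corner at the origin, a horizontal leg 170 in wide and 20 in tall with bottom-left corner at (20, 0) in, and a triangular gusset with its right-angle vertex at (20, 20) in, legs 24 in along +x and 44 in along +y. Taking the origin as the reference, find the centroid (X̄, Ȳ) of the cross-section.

X̄ = 62.54 in, Ȳ = 31.02 in

vertical leg: A = 20 × 120 = 2400.00, centroid at (10.00, 60.00).
horizontal leg: A = 170 × 20 = 3400.00, centroid at (105.00, 10.00).
gusset: A = ½·24·44 = 528.00, centroid at (28.00, 34.67).
ΣA = 6328.00 in², ΣAX̄ = 395784.00 in³, ΣAȲ = 196304.00 in³.
X̄ = 395784.00/6328.00 = 62.54 in; Ȳ = 196304.00/6328.00 = 31.02 in.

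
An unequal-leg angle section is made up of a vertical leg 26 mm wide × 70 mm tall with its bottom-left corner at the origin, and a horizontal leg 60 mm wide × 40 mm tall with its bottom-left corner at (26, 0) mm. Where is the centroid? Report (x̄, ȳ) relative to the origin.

vertical leg: A = 26 × 70 = 1820.00, centroid at (13.00, 35.00).
horizontal leg: A = 60 × 40 = 2400.00, centroid at (56.00, 20.00).
ΣA = 4220.00 mm²
ΣAx̄ = (1820.00)(13.00) + (2400.00)(56.00) = 158060.00 mm³
ΣAȳ = (1820.00)(35.00) + (2400.00)(20.00) = 111700.00 mm³
x̄ = 158060.00 / 4220.00 = 37.45 mm
ȳ = 111700.00 / 4220.00 = 26.47 mm

x̄ = 37.45 mm, ȳ = 26.47 mm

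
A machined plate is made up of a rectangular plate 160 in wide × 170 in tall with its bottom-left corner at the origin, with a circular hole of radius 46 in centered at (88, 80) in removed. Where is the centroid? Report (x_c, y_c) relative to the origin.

Part | A | x̄ᵢ | ȳᵢ | A·x̄ᵢ | A·ȳᵢ
plate | 27200.00 | 80.00 | 85.00 | 2176000.00 | 2312000.00
hole | -6647.61 | 88.00 | 80.00 | -584989.68 | -531808.80
Σ | 20552.39 |  |  | 1591010.32 | 1780191.20
x_c = 1591010.32 / 20552.39 = 77.41 in
y_c = 1780191.20 / 20552.39 = 86.62 in

x_c = 77.41 in, y_c = 86.62 in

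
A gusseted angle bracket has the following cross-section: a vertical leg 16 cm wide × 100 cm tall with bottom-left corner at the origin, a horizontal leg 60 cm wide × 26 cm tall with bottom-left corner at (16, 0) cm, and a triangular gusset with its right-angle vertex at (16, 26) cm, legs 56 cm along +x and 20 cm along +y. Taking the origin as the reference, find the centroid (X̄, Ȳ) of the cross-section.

X̄ = 27.95 cm, Ȳ = 31.87 cm

vertical leg: A = 16 × 100 = 1600.00, centroid at (8.00, 50.00).
horizontal leg: A = 60 × 26 = 1560.00, centroid at (46.00, 13.00).
gusset: A = ½·56·20 = 560.00, centroid at (34.67, 32.67).
ΣA = 3720.00 cm², ΣAX̄ = 103973.33 cm³, ΣAȲ = 118573.33 cm³.
X̄ = 103973.33/3720.00 = 27.95 cm; Ȳ = 118573.33/3720.00 = 31.87 cm.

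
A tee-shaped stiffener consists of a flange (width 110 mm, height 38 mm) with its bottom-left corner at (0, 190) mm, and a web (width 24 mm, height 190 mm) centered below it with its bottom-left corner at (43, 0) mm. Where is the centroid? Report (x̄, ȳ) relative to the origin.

Part | A | x̄ᵢ | ȳᵢ | A·x̄ᵢ | A·ȳᵢ
web | 4560.00 | 55.00 | 95.00 | 250800.00 | 433200.00
flange | 4180.00 | 55.00 | 209.00 | 229900.00 | 873620.00
Σ | 8740.00 |  |  | 480700.00 | 1306820.00
x̄ = 480700.00 / 8740.00 = 55.00 mm
ȳ = 1306820.00 / 8740.00 = 149.52 mm

x̄ = 55.00 mm, ȳ = 149.52 mm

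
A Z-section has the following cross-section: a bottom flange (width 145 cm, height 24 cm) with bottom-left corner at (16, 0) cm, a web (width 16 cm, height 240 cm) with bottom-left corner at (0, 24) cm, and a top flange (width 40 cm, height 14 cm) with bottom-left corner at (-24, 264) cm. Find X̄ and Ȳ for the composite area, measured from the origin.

bottom flange: A = 145 × 24 = 3480.00, centroid at (88.50, 12.00).
web: A = 16 × 240 = 3840.00, centroid at (8.00, 144.00).
top flange: A = 40 × 14 = 560.00, centroid at (-4.00, 271.00).
ΣA = 7880.00 cm²
ΣAX̄ = (3480.00)(88.50) + (3840.00)(8.00) + (560.00)(-4.00) = 336460.00 cm³
ΣAȲ = (3480.00)(12.00) + (3840.00)(144.00) + (560.00)(271.00) = 746480.00 cm³
X̄ = 336460.00 / 7880.00 = 42.70 cm
Ȳ = 746480.00 / 7880.00 = 94.73 cm

X̄ = 42.70 cm, Ȳ = 94.73 cm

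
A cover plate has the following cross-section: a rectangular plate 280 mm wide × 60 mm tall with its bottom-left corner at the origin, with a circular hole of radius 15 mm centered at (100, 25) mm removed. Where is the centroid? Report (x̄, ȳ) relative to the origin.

x̄ = 141.76 mm, ȳ = 30.22 mm

Part | A | x̄ᵢ | ȳᵢ | A·x̄ᵢ | A·ȳᵢ
plate | 16800.00 | 140.00 | 30.00 | 2352000.00 | 504000.00
hole | -706.86 | 100.00 | 25.00 | -70685.83 | -17671.46
Σ | 16093.14 |  |  | 2281314.17 | 486328.54
x̄ = 2281314.17 / 16093.14 = 141.76 mm
ȳ = 486328.54 / 16093.14 = 30.22 mm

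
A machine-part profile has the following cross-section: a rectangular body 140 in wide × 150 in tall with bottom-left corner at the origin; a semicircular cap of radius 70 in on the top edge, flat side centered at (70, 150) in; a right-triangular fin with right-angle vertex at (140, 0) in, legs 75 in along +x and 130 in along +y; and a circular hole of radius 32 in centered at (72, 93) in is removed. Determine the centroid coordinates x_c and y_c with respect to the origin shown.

x_c = 85.05 in, y_c = 94.56 in

rectangular body: A = 140 × 150 = 21000.00, centroid at (70.00, 75.00).
semicircular top: A = ½π·70² = 7696.90, centroid at (70.00, 179.71).
triangular fin: A = ½·75·130 = 4875.00, centroid at (165.00, 43.33).
hole: A = −π·32² = -3216.99, centroid at (72.00, 93.00).
ΣA = 30354.91 in²
ΣAx_c = (21000.00)(70.00) + (7696.90)(70.00) + (4875.00)(165.00) + (-3216.99)(72.00) = 2581534.80 in³
ΣAy_c = (21000.00)(75.00) + (7696.90)(179.71) + (4875.00)(43.33) + (-3216.99)(93.00) = 2870271.82 in³
x_c = 2581534.80 / 30354.91 = 85.05 in
y_c = 2870271.82 / 30354.91 = 94.56 in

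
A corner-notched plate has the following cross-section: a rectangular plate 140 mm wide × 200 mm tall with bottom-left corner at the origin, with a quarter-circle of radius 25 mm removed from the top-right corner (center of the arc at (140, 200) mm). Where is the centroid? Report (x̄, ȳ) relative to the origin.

x̄ = 68.94 mm, ȳ = 98.40 mm

plate: A = 140 × 200 = 28000.00, centroid at (70.00, 100.00).
removed quarter-circle: A = −¼π·25² = -490.87, centroid at (129.39, 189.39).
ΣA = 27509.13 mm², ΣAx̄ = 1896485.99 mm³, ΣAȳ = 2707033.56 mm³.
x̄ = 1896485.99/27509.13 = 68.94 mm; ȳ = 2707033.56/27509.13 = 98.40 mm.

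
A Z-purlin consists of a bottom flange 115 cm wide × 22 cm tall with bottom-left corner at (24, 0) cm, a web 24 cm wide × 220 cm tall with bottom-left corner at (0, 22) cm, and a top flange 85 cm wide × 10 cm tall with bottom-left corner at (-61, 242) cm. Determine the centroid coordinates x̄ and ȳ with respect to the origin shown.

x̄ = 29.31 cm, ȳ = 107.94 cm

Part | A | x̄ᵢ | ȳᵢ | A·x̄ᵢ | A·ȳᵢ
bottom flange | 2530.00 | 81.50 | 11.00 | 206195.00 | 27830.00
web | 5280.00 | 12.00 | 132.00 | 63360.00 | 696960.00
top flange | 850.00 | -18.50 | 247.00 | -15725.00 | 209950.00
Σ | 8660.00 |  |  | 253830.00 | 934740.00
x̄ = 253830.00 / 8660.00 = 29.31 cm
ȳ = 934740.00 / 8660.00 = 107.94 cm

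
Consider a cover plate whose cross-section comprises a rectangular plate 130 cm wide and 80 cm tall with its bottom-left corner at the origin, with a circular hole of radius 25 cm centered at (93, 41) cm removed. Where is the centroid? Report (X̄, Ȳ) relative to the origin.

X̄ = 58.48 cm, Ȳ = 39.77 cm

plate: A = 130 × 80 = 10400.00, centroid at (65.00, 40.00).
hole: A = −π·25² = -1963.50, centroid at (93.00, 41.00).
ΣA = 8436.50 cm², ΣAX̄ = 493394.93 cm³, ΣAȲ = 335496.69 cm³.
X̄ = 493394.93/8436.50 = 58.48 cm; Ȳ = 335496.69/8436.50 = 39.77 cm.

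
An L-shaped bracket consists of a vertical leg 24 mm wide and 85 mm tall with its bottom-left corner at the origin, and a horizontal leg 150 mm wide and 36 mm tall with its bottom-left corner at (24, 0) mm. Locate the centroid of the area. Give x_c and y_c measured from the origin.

x_c = 75.15 mm, y_c = 24.72 mm

vertical leg: A = 24 × 85 = 2040.00, centroid at (12.00, 42.50).
horizontal leg: A = 150 × 36 = 5400.00, centroid at (99.00, 18.00).
ΣA = 7440.00 mm², ΣAx_c = 559080.00 mm³, ΣAy_c = 183900.00 mm³.
x_c = 559080.00/7440.00 = 75.15 mm; y_c = 183900.00/7440.00 = 24.72 mm.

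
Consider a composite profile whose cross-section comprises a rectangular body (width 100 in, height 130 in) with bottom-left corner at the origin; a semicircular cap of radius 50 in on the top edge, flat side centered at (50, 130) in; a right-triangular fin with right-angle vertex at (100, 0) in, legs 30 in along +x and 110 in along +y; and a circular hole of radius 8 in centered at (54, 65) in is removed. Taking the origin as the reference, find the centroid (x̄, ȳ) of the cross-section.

x̄ = 55.34 in, ȳ = 80.88 in

rectangular body: A = 100 × 130 = 13000.00, centroid at (50.00, 65.00).
semicircular top: A = ½π·50² = 3926.99, centroid at (50.00, 151.22).
triangular fin: A = ½·30·110 = 1650.00, centroid at (110.00, 36.67).
hole: A = −π·8² = -201.06, centroid at (54.00, 65.00).
ΣA = 18375.93 in², ΣAx̄ = 1016992.20 in³, ΣAȳ = 1486273.11 in³.
x̄ = 1016992.20/18375.93 = 55.34 in; ȳ = 1486273.11/18375.93 = 80.88 in.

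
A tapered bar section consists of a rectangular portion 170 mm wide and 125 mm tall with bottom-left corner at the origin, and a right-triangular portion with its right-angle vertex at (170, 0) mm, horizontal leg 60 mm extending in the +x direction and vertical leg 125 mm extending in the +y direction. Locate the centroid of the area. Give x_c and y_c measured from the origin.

rectangular portion: A = 170 × 125 = 21250.00, centroid at (85.00, 62.50).
triangular portion: A = ½·60·125 = 3750.00, centroid at (190.00, 41.67).
ΣA = 25000.00 mm²
ΣAx_c = (21250.00)(85.00) + (3750.00)(190.00) = 2518750.00 mm³
ΣAy_c = (21250.00)(62.50) + (3750.00)(41.67) = 1484375.00 mm³
x_c = 2518750.00 / 25000.00 = 100.75 mm
y_c = 1484375.00 / 25000.00 = 59.38 mm

x_c = 100.75 mm, y_c = 59.38 mm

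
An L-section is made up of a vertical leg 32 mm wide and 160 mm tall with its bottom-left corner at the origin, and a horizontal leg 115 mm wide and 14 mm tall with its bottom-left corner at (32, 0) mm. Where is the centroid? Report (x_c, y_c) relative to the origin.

x_c = 33.58 mm, y_c = 62.54 mm

Part | A | x̄ᵢ | ȳᵢ | A·x̄ᵢ | A·ȳᵢ
vertical leg | 5120.00 | 16.00 | 80.00 | 81920.00 | 409600.00
horizontal leg | 1610.00 | 89.50 | 7.00 | 144095.00 | 11270.00
Σ | 6730.00 |  |  | 226015.00 | 420870.00
x_c = 226015.00 / 6730.00 = 33.58 mm
y_c = 420870.00 / 6730.00 = 62.54 mm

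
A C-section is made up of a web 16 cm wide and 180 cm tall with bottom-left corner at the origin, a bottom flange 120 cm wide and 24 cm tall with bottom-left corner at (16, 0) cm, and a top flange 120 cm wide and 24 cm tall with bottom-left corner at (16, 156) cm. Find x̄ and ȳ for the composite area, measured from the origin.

web: A = 16 × 180 = 2880.00, centroid at (8.00, 90.00).
bottom flange: A = 120 × 24 = 2880.00, centroid at (76.00, 12.00).
top flange: A = 120 × 24 = 2880.00, centroid at (76.00, 168.00).
ΣA = 8640.00 cm², ΣAx̄ = 460800.00 cm³, ΣAȳ = 777600.00 cm³.
x̄ = 460800.00/8640.00 = 53.33 cm; ȳ = 777600.00/8640.00 = 90.00 cm.

x̄ = 53.33 cm, ȳ = 90.00 cm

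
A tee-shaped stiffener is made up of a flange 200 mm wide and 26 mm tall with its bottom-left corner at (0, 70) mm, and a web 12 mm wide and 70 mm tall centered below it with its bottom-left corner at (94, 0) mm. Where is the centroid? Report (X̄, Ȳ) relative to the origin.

web: A = 12 × 70 = 840.00, centroid at (100.00, 35.00).
flange: A = 200 × 26 = 5200.00, centroid at (100.00, 83.00).
ΣA = 6040.00 mm²
ΣAX̄ = (840.00)(100.00) + (5200.00)(100.00) = 604000.00 mm³
ΣAȲ = (840.00)(35.00) + (5200.00)(83.00) = 461000.00 mm³
X̄ = 604000.00 / 6040.00 = 100.00 mm
Ȳ = 461000.00 / 6040.00 = 76.32 mm

X̄ = 100.00 mm, Ȳ = 76.32 mm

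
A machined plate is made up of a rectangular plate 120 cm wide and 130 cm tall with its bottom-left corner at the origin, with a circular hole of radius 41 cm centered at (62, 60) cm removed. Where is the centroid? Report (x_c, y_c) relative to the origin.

plate: A = 120 × 130 = 15600.00, centroid at (60.00, 65.00).
hole: A = −π·41² = -5281.02, centroid at (62.00, 60.00).
ΣA = 10318.98 cm²
ΣAx_c = (15600.00)(60.00) + (-5281.02)(62.00) = 608576.93 cm³
ΣAy_c = (15600.00)(65.00) + (-5281.02)(60.00) = 697138.96 cm³
x_c = 608576.93 / 10318.98 = 58.98 cm
y_c = 697138.96 / 10318.98 = 67.56 cm

x_c = 58.98 cm, y_c = 67.56 cm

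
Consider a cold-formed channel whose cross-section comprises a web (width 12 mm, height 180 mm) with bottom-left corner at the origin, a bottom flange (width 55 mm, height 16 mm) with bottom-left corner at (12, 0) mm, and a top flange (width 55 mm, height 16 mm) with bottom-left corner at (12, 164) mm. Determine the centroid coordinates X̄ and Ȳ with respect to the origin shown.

web: A = 12 × 180 = 2160.00, centroid at (6.00, 90.00).
bottom flange: A = 55 × 16 = 880.00, centroid at (39.50, 8.00).
top flange: A = 55 × 16 = 880.00, centroid at (39.50, 172.00).
ΣA = 3920.00 mm²
ΣAX̄ = (2160.00)(6.00) + (880.00)(39.50) + (880.00)(39.50) = 82480.00 mm³
ΣAȲ = (2160.00)(90.00) + (880.00)(8.00) + (880.00)(172.00) = 352800.00 mm³
X̄ = 82480.00 / 3920.00 = 21.04 mm
Ȳ = 352800.00 / 3920.00 = 90.00 mm

X̄ = 21.04 mm, Ȳ = 90.00 mm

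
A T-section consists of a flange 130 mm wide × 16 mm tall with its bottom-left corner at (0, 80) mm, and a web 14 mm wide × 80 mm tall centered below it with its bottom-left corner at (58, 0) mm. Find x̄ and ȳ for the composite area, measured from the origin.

web: A = 14 × 80 = 1120.00, centroid at (65.00, 40.00).
flange: A = 130 × 16 = 2080.00, centroid at (65.00, 88.00).
ΣA = 3200.00 mm², ΣAx̄ = 208000.00 mm³, ΣAȳ = 227840.00 mm³.
x̄ = 208000.00/3200.00 = 65.00 mm; ȳ = 227840.00/3200.00 = 71.20 mm.

x̄ = 65.00 mm, ȳ = 71.20 mm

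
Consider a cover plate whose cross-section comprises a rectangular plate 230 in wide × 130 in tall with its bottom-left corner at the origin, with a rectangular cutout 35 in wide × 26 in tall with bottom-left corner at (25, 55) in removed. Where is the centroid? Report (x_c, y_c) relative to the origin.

x_c = 117.28 in, y_c = 64.91 in

Part | A | x̄ᵢ | ȳᵢ | A·x̄ᵢ | A·ȳᵢ
plate | 29900.00 | 115.00 | 65.00 | 3438500.00 | 1943500.00
hole | -910.00 | 42.50 | 68.00 | -38675.00 | -61880.00
Σ | 28990.00 |  |  | 3399825.00 | 1881620.00
x_c = 3399825.00 / 28990.00 = 117.28 in
y_c = 1881620.00 / 28990.00 = 64.91 in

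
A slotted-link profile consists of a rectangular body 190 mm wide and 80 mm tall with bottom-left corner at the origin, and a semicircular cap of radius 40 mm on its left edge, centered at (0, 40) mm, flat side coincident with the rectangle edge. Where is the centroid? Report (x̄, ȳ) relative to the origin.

rectangular body: A = 190 × 80 = 15200.00, centroid at (95.00, 40.00).
semicircular end: A = ½π·40² = 2513.27, centroid at (-16.98, 40.00).
ΣA = 17713.27 mm², ΣAx̄ = 1401333.33 mm³, ΣAȳ = 708530.96 mm³.
x̄ = 1401333.33/17713.27 = 79.11 mm; ȳ = 708530.96/17713.27 = 40.00 mm.

x̄ = 79.11 mm, ȳ = 40.00 mm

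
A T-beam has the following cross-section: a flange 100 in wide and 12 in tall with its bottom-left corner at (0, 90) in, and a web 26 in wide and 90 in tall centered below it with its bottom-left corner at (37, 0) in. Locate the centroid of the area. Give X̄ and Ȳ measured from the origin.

Part | A | x̄ᵢ | ȳᵢ | A·x̄ᵢ | A·ȳᵢ
web | 2340.00 | 50.00 | 45.00 | 117000.00 | 105300.00
flange | 1200.00 | 50.00 | 96.00 | 60000.00 | 115200.00
Σ | 3540.00 |  |  | 177000.00 | 220500.00
X̄ = 177000.00 / 3540.00 = 50.00 in
Ȳ = 220500.00 / 3540.00 = 62.29 in

X̄ = 50.00 in, Ȳ = 62.29 in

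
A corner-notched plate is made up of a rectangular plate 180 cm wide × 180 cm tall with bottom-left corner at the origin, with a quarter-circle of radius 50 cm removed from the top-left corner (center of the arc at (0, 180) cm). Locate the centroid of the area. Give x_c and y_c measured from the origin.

plate: A = 180 × 180 = 32400.00, centroid at (90.00, 90.00).
removed quarter-circle: A = −¼π·50² = -1963.50, centroid at (21.22, 158.78).
ΣA = 30436.50 cm², ΣAx_c = 2874333.33 cm³, ΣAy_c = 2604237.49 cm³.
x_c = 2874333.33/30436.50 = 94.44 cm; y_c = 2604237.49/30436.50 = 85.56 cm.

x_c = 94.44 cm, y_c = 85.56 cm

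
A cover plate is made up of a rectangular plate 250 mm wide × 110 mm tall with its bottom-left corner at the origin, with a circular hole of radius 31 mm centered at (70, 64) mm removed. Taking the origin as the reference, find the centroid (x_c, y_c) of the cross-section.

x_c = 131.78 mm, y_c = 53.89 mm

plate: A = 250 × 110 = 27500.00, centroid at (125.00, 55.00).
hole: A = −π·31² = -3019.07, centroid at (70.00, 64.00).
ΣA = 24480.93 mm², ΣAx_c = 3226165.06 mm³, ΣAy_c = 1319279.49 mm³.
x_c = 3226165.06/24480.93 = 131.78 mm; y_c = 1319279.49/24480.93 = 53.89 mm.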